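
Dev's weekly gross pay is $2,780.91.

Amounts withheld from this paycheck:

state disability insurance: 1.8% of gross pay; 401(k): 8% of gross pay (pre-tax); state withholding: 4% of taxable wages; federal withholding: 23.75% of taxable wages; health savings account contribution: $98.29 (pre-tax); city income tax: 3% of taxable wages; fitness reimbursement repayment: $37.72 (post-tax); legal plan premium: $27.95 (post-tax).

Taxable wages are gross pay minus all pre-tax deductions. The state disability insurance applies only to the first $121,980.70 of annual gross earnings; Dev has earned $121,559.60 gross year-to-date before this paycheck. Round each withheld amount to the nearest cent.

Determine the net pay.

$1,630.40

401(k): $2,780.91 × 0.08 = $222.47
Health savings account contribution: $98.29
Pre-tax total = $222.47 + $98.29 = $320.76
Taxable wages = $2,780.91 − $320.76 = $2,460.15
State withholding: $2,460.15 × 0.04 = $98.41
City income tax: $2,460.15 × 0.03 = $73.80
Federal withholding: $2,460.15 × 0.2375 = $584.29
State disability insurance: only $121,980.70 − $121,559.60 = $421.10 of this check is subject → $421.10 × 0.018 = $7.58
Fitness reimbursement repayment: $37.72
Legal plan premium: $27.95
Total deductions = $222.47 + $98.29 + $98.41 + $73.80 + $584.29 + $7.58 + $37.72 + $27.95 = $1,150.51
Net pay = $2,780.91 − $1,150.51 = $1,630.40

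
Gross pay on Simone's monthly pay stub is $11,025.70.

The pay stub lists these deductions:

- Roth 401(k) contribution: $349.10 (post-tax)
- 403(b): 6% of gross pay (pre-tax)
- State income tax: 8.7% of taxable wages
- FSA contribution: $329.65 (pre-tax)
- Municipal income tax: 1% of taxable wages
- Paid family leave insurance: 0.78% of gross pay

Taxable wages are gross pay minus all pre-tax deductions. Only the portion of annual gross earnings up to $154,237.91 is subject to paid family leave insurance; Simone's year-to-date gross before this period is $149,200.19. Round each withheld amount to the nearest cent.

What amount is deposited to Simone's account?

$8,672.77

FSA contribution: $329.65
403(b): $11,025.70 × 0.06 = $661.54
Pre-tax total = $329.65 + $661.54 = $991.19
Taxable wages = $11,025.70 − $991.19 = $10,034.51
Municipal income tax: $10,034.51 × 0.01 = $100.35
State income tax: $10,034.51 × 0.087 = $873.00
Paid family leave insurance: only $154,237.91 − $149,200.19 = $5,037.72 of this check is subject → $5,037.72 × 0.0078 = $39.29
Roth 401(k) contribution: $349.10
Total deductions = $329.65 + $661.54 + $100.35 + $873.00 + $39.29 + $349.10 = $2,352.93
Net pay = $11,025.70 − $2,352.93 = $8,672.77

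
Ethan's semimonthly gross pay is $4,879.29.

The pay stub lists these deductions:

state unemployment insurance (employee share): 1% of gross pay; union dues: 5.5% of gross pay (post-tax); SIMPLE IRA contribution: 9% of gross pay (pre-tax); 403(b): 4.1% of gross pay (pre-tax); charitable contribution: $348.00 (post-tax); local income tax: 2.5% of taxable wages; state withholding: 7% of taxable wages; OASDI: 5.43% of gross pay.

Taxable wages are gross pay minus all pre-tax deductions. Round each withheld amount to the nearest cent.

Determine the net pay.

$2,907.19

SIMPLE IRA contribution: $4,879.29 × 0.09 = $439.14
403(b): $4,879.29 × 0.041 = $200.05
Pre-tax total = $439.14 + $200.05 = $639.19
Taxable wages = $4,879.29 − $639.19 = $4,240.10
State withholding: $4,240.10 × 0.07 = $296.81
Local income tax: $4,240.10 × 0.025 = $106.00
OASDI: $4,879.29 × 0.0543 = $264.95
State unemployment insurance (employee share): $4,879.29 × 0.01 = $48.79
Charitable contribution: $348.00
Union dues: $4,879.29 × 0.055 = $268.36
Total deductions = $439.14 + $200.05 + $296.81 + $106.00 + $264.95 + $48.79 + $348.00 + $268.36 = $1,972.10
Net pay = $4,879.29 − $1,972.10 = $2,907.19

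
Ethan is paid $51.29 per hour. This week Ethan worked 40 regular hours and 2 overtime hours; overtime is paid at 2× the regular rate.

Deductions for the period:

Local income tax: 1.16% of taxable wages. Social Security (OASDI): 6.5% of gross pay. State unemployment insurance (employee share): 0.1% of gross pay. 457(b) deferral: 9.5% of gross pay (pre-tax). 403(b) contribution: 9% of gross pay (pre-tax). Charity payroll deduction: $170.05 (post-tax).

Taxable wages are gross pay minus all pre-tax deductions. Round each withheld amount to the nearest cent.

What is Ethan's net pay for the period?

Regular pay: 40 × $51.29 = $2,051.60
Overtime pay: 2 × $51.29 × 2 = $205.16
Gross pay = $2,051.60 + $205.16 = $2,256.76
457(b) deferral: $2,256.76 × 0.095 = $214.39
403(b) contribution: $2,256.76 × 0.09 = $203.11
Pre-tax total = $214.39 + $203.11 = $417.50
Taxable wages = $2,256.76 − $417.50 = $1,839.26
Local income tax: $1,839.26 × 0.0116 = $21.34
Social Security (OASDI): $2,256.76 × 0.065 = $146.69
State unemployment insurance (employee share): $2,256.76 × 0.001 = $2.26
Charity payroll deduction: $170.05
Total deductions = $214.39 + $203.11 + $21.34 + $146.69 + $2.26 + $170.05 = $757.84
Net pay = $2,256.76 − $757.84 = $1,498.92

$1,498.92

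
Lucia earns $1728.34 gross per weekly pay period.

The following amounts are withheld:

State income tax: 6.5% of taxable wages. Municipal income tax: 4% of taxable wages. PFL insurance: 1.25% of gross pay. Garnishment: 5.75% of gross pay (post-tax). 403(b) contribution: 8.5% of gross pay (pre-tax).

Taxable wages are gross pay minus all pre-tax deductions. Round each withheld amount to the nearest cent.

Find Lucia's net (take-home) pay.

$1294.40

403(b) contribution: $1728.34 × 0.085 = $146.91
Taxable wages = $1728.34 − $146.91 = $1581.43
Municipal income tax: $1581.43 × 0.04 = $63.26
State income tax: $1581.43 × 0.065 = $102.79
PFL insurance: $1728.34 × 0.0125 = $21.60
Garnishment: $1728.34 × 0.0575 = $99.38
Total deductions = $146.91 + $63.26 + $102.79 + $21.60 + $99.38 = $433.94
Net pay = $1728.34 − $433.94 = $1294.40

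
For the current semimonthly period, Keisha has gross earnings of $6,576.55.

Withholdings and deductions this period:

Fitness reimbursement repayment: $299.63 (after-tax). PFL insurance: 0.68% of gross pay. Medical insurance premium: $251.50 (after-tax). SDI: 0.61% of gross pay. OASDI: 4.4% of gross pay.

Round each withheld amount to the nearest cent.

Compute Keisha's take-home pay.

$5,651.21

PFL insurance: $6,576.55 × 0.0068 = $44.72
OASDI: $6,576.55 × 0.044 = $289.37
SDI: $6,576.55 × 0.0061 = $40.12
Fitness reimbursement repayment: $299.63
Medical insurance premium: $251.50
Total deductions = $44.72 + $289.37 + $40.12 + $299.63 + $251.50 = $925.34
Net pay = $6,576.55 − $925.34 = $5,651.21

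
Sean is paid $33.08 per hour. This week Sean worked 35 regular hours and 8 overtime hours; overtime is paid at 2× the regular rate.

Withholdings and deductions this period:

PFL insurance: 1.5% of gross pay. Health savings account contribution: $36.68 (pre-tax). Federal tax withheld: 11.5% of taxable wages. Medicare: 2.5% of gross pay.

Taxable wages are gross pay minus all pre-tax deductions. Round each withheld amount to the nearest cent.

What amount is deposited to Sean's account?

$1,393.11

Regular pay: 35 × $33.08 = $1,157.80
Overtime pay: 8 × $33.08 × 2 = $529.28
Gross pay = $1,157.80 + $529.28 = $1,687.08
Health savings account contribution: $36.68
Taxable wages = $1,687.08 − $36.68 = $1,650.40
Federal tax withheld: $1,650.40 × 0.115 = $189.80
Medicare: $1,687.08 × 0.025 = $42.18
PFL insurance: $1,687.08 × 0.015 = $25.31
Total deductions = $36.68 + $189.80 + $42.18 + $25.31 = $293.97
Net pay = $1,687.08 − $293.97 = $1,393.11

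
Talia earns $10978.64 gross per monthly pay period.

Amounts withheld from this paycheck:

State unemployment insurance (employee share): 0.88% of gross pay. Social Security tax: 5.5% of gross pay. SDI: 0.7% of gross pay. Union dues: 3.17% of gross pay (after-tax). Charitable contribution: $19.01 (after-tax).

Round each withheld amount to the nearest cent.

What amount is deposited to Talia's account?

Social Security tax: $10978.64 × 0.055 = $603.83
State unemployment insurance (employee share): $10978.64 × 0.0088 = $96.61
SDI: $10978.64 × 0.007 = $76.85
Union dues: $10978.64 × 0.0317 = $348.02
Charitable contribution: $19.01
Total deductions = $603.83 + $96.61 + $76.85 + $348.02 + $19.01 = $1144.32
Net pay = $10978.64 − $1144.32 = $9834.32

$9834.32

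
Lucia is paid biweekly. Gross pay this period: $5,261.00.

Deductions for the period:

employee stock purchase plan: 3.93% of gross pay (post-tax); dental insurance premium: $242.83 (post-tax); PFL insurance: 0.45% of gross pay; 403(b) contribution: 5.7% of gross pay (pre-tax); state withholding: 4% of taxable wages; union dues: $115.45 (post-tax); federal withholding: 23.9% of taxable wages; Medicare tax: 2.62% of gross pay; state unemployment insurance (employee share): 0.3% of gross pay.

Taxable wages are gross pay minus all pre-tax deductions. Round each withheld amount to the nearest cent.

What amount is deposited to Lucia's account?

$2,834.64

403(b) contribution: $5,261.00 × 0.057 = $299.88
Taxable wages = $5,261.00 − $299.88 = $4,961.12
State withholding: $4,961.12 × 0.04 = $198.44
Federal withholding: $4,961.12 × 0.239 = $1,185.71
PFL insurance: $5,261.00 × 0.0045 = $23.67
Medicare tax: $5,261.00 × 0.0262 = $137.84
State unemployment insurance (employee share): $5,261.00 × 0.003 = $15.78
Union dues: $115.45
Employee stock purchase plan: $5,261.00 × 0.0393 = $206.76
Dental insurance premium: $242.83
Total deductions = $299.88 + $198.44 + $1,185.71 + $23.67 + $137.84 + $15.78 + $115.45 + $206.76 + $242.83 = $2,426.36
Net pay = $5,261.00 − $2,426.36 = $2,834.64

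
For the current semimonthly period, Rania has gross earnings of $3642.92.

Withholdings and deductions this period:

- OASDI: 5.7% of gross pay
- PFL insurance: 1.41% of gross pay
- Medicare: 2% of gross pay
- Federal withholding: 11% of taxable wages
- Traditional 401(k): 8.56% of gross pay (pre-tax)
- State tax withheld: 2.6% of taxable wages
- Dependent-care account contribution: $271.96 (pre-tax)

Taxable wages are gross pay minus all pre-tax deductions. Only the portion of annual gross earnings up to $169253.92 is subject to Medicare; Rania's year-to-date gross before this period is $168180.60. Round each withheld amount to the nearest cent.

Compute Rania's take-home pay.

Dependent-care account contribution: $271.96
Traditional 401(k): $3642.92 × 0.0856 = $311.83
Pre-tax total = $271.96 + $311.83 = $583.79
Taxable wages = $3642.92 − $583.79 = $3059.13
Federal withholding: $3059.13 × 0.11 = $336.50
State tax withheld: $3059.13 × 0.026 = $79.54
Medicare: only $169253.92 − $168180.60 = $1073.32 of this check is subject → $1073.32 × 0.02 = $21.47
PFL insurance: $3642.92 × 0.0141 = $51.37
OASDI: $3642.92 × 0.057 = $207.65
Total deductions = $271.96 + $311.83 + $336.50 + $79.54 + $21.47 + $51.37 + $207.65 = $1280.32
Net pay = $3642.92 − $1280.32 = $2362.60

$2362.60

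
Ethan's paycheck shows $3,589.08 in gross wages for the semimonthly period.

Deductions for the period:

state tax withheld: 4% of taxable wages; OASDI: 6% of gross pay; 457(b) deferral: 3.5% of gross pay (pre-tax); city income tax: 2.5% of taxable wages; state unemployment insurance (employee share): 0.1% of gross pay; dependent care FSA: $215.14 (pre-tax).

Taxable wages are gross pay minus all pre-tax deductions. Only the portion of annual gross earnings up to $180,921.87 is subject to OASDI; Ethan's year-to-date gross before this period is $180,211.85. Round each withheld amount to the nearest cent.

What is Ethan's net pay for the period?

$2,990.99

Dependent care FSA: $215.14
457(b) deferral: $3,589.08 × 0.035 = $125.62
Pre-tax total = $215.14 + $125.62 = $340.76
Taxable wages = $3,589.08 − $340.76 = $3,248.32
State tax withheld: $3,248.32 × 0.04 = $129.93
City income tax: $3,248.32 × 0.025 = $81.21
State unemployment insurance (employee share): $3,589.08 × 0.001 = $3.59
OASDI: only $180,921.87 − $180,211.85 = $710.02 of this check is subject → $710.02 × 0.06 = $42.60
Total deductions = $215.14 + $125.62 + $129.93 + $81.21 + $3.59 + $42.60 = $598.09
Net pay = $3,589.08 − $598.09 = $2,990.99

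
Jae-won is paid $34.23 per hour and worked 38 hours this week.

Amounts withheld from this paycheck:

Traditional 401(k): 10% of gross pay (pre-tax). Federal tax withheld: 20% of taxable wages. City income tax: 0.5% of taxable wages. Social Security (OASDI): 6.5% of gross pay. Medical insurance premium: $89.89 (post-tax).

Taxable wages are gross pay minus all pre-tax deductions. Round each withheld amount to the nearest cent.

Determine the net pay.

Gross pay: 38 × $34.23 = $1,300.74
Traditional 401(k): $1,300.74 × 0.1 = $130.07
Taxable wages = $1,300.74 − $130.07 = $1,170.67
Federal tax withheld: $1,170.67 × 0.2 = $234.13
City income tax: $1,170.67 × 0.005 = $5.85
Social Security (OASDI): $1,300.74 × 0.065 = $84.55
Medical insurance premium: $89.89
Total deductions = $130.07 + $234.13 + $5.85 + $84.55 + $89.89 = $544.49
Net pay = $1,300.74 − $544.49 = $756.25

$756.25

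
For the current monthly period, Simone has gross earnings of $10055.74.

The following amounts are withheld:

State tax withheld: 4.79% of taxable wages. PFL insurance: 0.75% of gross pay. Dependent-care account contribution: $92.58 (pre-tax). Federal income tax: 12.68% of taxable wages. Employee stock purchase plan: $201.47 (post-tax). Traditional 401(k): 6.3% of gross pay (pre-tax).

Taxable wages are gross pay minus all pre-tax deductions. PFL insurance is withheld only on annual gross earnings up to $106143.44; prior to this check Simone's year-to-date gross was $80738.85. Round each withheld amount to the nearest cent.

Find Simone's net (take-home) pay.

$7422.87

Dependent-care account contribution: $92.58
Traditional 401(k): $10055.74 × 0.063 = $633.51
Pre-tax total = $92.58 + $633.51 = $726.09
Taxable wages = $10055.74 − $726.09 = $9329.65
Federal income tax: $9329.65 × 0.1268 = $1183.00
State tax withheld: $9329.65 × 0.0479 = $446.89
PFL insurance: cap not yet reached, full $10055.74 is subject → $10055.74 × 0.0075 = $75.42
Employee stock purchase plan: $201.47
Total deductions = $92.58 + $633.51 + $1183.00 + $446.89 + $75.42 + $201.47 = $2632.87
Net pay = $10055.74 − $2632.87 = $7422.87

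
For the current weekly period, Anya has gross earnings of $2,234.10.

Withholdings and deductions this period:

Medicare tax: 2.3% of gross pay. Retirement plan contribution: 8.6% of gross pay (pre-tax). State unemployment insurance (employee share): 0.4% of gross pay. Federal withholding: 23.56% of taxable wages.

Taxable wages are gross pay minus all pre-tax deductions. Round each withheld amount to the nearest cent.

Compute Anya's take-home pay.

Retirement plan contribution: $2,234.10 × 0.086 = $192.13
Taxable wages = $2,234.10 − $192.13 = $2,041.97
Federal withholding: $2,041.97 × 0.2356 = $481.09
State unemployment insurance (employee share): $2,234.10 × 0.004 = $8.94
Medicare tax: $2,234.10 × 0.023 = $51.38
Total deductions = $192.13 + $481.09 + $8.94 + $51.38 = $733.54
Net pay = $2,234.10 − $733.54 = $1,500.56

$1,500.56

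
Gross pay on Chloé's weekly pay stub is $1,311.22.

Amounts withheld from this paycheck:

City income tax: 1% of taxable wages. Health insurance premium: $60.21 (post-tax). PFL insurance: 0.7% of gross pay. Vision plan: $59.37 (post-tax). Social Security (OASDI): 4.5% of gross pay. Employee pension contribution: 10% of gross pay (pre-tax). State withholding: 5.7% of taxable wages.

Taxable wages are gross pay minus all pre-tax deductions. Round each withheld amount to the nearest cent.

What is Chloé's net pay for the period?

$913.27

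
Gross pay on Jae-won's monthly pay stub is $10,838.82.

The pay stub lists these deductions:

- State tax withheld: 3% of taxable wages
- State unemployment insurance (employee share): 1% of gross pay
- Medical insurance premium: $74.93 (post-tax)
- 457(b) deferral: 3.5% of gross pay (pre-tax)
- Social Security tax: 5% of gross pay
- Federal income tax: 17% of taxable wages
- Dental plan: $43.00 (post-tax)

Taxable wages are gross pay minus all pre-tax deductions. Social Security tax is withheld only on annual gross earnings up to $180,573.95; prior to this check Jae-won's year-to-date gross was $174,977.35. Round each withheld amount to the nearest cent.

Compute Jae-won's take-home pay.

457(b) deferral: $10,838.82 × 0.035 = $379.36
Taxable wages = $10,838.82 − $379.36 = $10,459.46
Federal income tax: $10,459.46 × 0.17 = $1,778.11
State tax withheld: $10,459.46 × 0.03 = $313.78
State unemployment insurance (employee share): $10,838.82 × 0.01 = $108.39
Social Security tax: only $180,573.95 − $174,977.35 = $5,596.60 of this check is subject → $5,596.60 × 0.05 = $279.83
Medical insurance premium: $74.93
Dental plan: $43.00
Total deductions = $379.36 + $1,778.11 + $313.78 + $108.39 + $279.83 + $74.93 + $43.00 = $2,977.40
Net pay = $10,838.82 − $2,977.40 = $7,861.42

$7,861.42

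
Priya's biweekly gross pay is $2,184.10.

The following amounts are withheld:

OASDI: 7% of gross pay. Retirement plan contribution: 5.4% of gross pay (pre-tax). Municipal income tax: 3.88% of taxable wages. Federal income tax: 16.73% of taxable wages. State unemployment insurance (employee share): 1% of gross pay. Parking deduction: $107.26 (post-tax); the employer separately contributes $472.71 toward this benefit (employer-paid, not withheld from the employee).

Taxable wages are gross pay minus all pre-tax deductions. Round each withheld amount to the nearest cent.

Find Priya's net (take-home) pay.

Retirement plan contribution: $2,184.10 × 0.054 = $117.94
Taxable wages = $2,184.10 − $117.94 = $2,066.16
Federal income tax: $2,066.16 × 0.1673 = $345.67
Municipal income tax: $2,066.16 × 0.0388 = $80.17
OASDI: $2,184.10 × 0.07 = $152.89
State unemployment insurance (employee share): $2,184.10 × 0.01 = $21.84
Parking deduction: $107.26
(Employer's $472.71 toward parking deduction is not withheld from the employee.)
Total deductions = $117.94 + $345.67 + $80.17 + $152.89 + $21.84 + $107.26 = $825.77
Net pay = $2,184.10 − $825.77 = $1,358.33

$1,358.33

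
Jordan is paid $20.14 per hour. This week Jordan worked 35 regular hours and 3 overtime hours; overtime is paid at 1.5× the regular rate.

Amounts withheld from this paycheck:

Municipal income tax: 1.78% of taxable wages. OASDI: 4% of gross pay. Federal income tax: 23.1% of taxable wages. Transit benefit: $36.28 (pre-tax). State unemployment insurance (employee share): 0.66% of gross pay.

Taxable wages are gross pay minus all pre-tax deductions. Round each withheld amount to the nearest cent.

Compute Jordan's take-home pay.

Regular pay: 35 × $20.14 = $704.90
Overtime pay: 3 × $20.14 × 1.5 = $90.63
Gross pay = $704.90 + $90.63 = $795.53
Transit benefit: $36.28
Taxable wages = $795.53 − $36.28 = $759.25
Federal income tax: $759.25 × 0.231 = $175.39
Municipal income tax: $759.25 × 0.0178 = $13.51
OASDI: $795.53 × 0.04 = $31.82
State unemployment insurance (employee share): $795.53 × 0.0066 = $5.25
Total deductions = $36.28 + $175.39 + $13.51 + $31.82 + $5.25 = $262.25
Net pay = $795.53 − $262.25 = $533.28

$533.28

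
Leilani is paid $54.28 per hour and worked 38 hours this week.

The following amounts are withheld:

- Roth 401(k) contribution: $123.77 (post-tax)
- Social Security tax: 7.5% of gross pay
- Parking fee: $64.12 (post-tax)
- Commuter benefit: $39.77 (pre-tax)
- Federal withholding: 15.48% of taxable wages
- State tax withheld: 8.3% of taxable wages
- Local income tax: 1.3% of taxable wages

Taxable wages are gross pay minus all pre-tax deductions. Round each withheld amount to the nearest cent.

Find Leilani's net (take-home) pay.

Gross pay: 38 × $54.28 = $2062.64
Commuter benefit: $39.77
Taxable wages = $2062.64 − $39.77 = $2022.87
Local income tax: $2022.87 × 0.013 = $26.30
Federal withholding: $2022.87 × 0.1548 = $313.14
State tax withheld: $2022.87 × 0.083 = $167.90
Social Security tax: $2062.64 × 0.075 = $154.70
Parking fee: $64.12
Roth 401(k) contribution: $123.77
Total deductions = $39.77 + $26.30 + $313.14 + $167.90 + $154.70 + $64.12 + $123.77 = $889.70
Net pay = $2062.64 − $889.70 = $1172.94

$1172.94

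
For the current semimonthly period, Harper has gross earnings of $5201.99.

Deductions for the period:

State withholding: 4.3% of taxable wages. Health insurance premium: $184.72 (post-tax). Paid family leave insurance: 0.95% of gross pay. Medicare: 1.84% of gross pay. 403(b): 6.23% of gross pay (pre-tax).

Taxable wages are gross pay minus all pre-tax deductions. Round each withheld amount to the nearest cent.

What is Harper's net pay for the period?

$4338.30

403(b): $5201.99 × 0.0623 = $324.08
Taxable wages = $5201.99 − $324.08 = $4877.91
State withholding: $4877.91 × 0.043 = $209.75
Paid family leave insurance: $5201.99 × 0.0095 = $49.42
Medicare: $5201.99 × 0.0184 = $95.72
Health insurance premium: $184.72
Total deductions = $324.08 + $209.75 + $49.42 + $95.72 + $184.72 = $863.69
Net pay = $5201.99 − $863.69 = $4338.30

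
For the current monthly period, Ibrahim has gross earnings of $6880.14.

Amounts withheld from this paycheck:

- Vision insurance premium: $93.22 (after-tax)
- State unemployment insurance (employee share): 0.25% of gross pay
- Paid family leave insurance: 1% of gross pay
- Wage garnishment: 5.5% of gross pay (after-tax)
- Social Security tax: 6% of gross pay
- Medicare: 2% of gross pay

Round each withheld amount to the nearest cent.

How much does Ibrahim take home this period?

$5772.10

Paid family leave insurance: $6880.14 × 0.01 = $68.80
Medicare: $6880.14 × 0.02 = $137.60
State unemployment insurance (employee share): $6880.14 × 0.0025 = $17.20
Social Security tax: $6880.14 × 0.06 = $412.81
Wage garnishment: $6880.14 × 0.055 = $378.41
Vision insurance premium: $93.22
Total deductions = $68.80 + $137.60 + $17.20 + $412.81 + $378.41 + $93.22 = $1108.04
Net pay = $6880.14 − $1108.04 = $5772.10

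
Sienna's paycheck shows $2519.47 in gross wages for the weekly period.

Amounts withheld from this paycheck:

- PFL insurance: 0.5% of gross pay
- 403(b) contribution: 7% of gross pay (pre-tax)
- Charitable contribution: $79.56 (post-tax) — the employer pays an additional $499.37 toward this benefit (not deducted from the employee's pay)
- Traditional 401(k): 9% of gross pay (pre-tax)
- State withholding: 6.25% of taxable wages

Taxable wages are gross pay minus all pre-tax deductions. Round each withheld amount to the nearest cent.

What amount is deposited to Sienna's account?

$1891.93

Traditional 401(k): $2519.47 × 0.09 = $226.75
403(b) contribution: $2519.47 × 0.07 = $176.36
Pre-tax total = $226.75 + $176.36 = $403.11
Taxable wages = $2519.47 − $403.11 = $2116.36
State withholding: $2116.36 × 0.0625 = $132.27
PFL insurance: $2519.47 × 0.005 = $12.60
Charitable contribution: $79.56
(Employer's $499.37 toward charitable contribution is not withheld from the employee.)
Total deductions = $226.75 + $176.36 + $132.27 + $12.60 + $79.56 = $627.54
Net pay = $2519.47 − $627.54 = $1891.93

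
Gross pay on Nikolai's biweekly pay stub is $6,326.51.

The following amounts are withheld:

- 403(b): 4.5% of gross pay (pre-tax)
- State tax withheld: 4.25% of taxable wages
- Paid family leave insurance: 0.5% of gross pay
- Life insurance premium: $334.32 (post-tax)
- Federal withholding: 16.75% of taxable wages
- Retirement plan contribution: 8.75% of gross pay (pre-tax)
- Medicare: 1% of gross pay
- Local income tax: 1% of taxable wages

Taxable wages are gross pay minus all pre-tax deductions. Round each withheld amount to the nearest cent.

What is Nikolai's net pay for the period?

403(b): $6,326.51 × 0.045 = $284.69
Retirement plan contribution: $6,326.51 × 0.0875 = $553.57
Pre-tax total = $284.69 + $553.57 = $838.26
Taxable wages = $6,326.51 − $838.26 = $5,488.25
Local income tax: $5,488.25 × 0.01 = $54.88
Federal withholding: $5,488.25 × 0.1675 = $919.28
State tax withheld: $5,488.25 × 0.0425 = $233.25
Medicare: $6,326.51 × 0.01 = $63.27
Paid family leave insurance: $6,326.51 × 0.005 = $31.63
Life insurance premium: $334.32
Total deductions = $284.69 + $553.57 + $54.88 + $919.28 + $233.25 + $63.27 + $31.63 + $334.32 = $2,474.89
Net pay = $6,326.51 − $2,474.89 = $3,851.62

$3,851.62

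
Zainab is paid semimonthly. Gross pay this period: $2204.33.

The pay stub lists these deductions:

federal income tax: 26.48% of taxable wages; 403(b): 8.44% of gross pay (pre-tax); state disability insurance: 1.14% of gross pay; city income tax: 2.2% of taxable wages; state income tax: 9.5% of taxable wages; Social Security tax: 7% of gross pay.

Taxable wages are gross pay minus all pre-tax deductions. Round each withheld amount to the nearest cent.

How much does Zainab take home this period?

$1068.27

403(b): $2204.33 × 0.0844 = $186.05
Taxable wages = $2204.33 − $186.05 = $2018.28
Federal income tax: $2018.28 × 0.2648 = $534.44
State income tax: $2018.28 × 0.095 = $191.74
City income tax: $2018.28 × 0.022 = $44.40
State disability insurance: $2204.33 × 0.0114 = $25.13
Social Security tax: $2204.33 × 0.07 = $154.30
Total deductions = $186.05 + $534.44 + $191.74 + $44.40 + $25.13 + $154.30 = $1136.06
Net pay = $2204.33 − $1136.06 = $1068.27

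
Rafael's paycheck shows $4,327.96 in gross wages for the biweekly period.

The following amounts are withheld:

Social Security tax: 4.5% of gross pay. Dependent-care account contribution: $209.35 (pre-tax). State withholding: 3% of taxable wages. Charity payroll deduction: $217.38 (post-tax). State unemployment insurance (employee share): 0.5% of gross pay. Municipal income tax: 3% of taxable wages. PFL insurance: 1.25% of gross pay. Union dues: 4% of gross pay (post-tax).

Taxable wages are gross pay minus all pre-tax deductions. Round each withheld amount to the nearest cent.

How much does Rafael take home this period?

Dependent-care account contribution: $209.35
Taxable wages = $4,327.96 − $209.35 = $4,118.61
Municipal income tax: $4,118.61 × 0.03 = $123.56
State withholding: $4,118.61 × 0.03 = $123.56
Social Security tax: $4,327.96 × 0.045 = $194.76
PFL insurance: $4,327.96 × 0.0125 = $54.10
State unemployment insurance (employee share): $4,327.96 × 0.005 = $21.64
Union dues: $4,327.96 × 0.04 = $173.12
Charity payroll deduction: $217.38
Total deductions = $209.35 + $123.56 + $123.56 + $194.76 + $54.10 + $21.64 + $173.12 + $217.38 = $1,117.47
Net pay = $4,327.96 − $1,117.47 = $3,210.49

$3,210.49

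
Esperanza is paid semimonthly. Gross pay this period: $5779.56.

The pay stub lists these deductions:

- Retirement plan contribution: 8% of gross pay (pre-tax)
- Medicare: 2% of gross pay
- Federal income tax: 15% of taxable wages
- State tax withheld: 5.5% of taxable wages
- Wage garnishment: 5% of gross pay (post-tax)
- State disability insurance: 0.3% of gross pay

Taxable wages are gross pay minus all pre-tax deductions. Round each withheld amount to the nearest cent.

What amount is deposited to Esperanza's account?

$3805.26

Retirement plan contribution: $5779.56 × 0.08 = $462.36
Taxable wages = $5779.56 − $462.36 = $5317.20
State tax withheld: $5317.20 × 0.055 = $292.45
Federal income tax: $5317.20 × 0.15 = $797.58
State disability insurance: $5779.56 × 0.003 = $17.34
Medicare: $5779.56 × 0.02 = $115.59
Wage garnishment: $5779.56 × 0.05 = $288.98
Total deductions = $462.36 + $292.45 + $797.58 + $17.34 + $115.59 + $288.98 = $1974.30
Net pay = $5779.56 − $1974.30 = $3805.26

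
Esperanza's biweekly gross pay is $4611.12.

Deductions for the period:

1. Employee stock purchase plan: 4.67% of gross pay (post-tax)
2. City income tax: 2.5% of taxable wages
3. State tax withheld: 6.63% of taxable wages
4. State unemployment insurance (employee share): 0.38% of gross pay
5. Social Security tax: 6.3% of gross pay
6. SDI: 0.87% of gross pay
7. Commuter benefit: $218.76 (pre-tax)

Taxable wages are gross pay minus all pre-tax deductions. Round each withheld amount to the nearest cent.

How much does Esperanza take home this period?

$3427.86

Commuter benefit: $218.76
Taxable wages = $4611.12 − $218.76 = $4392.36
City income tax: $4392.36 × 0.025 = $109.81
State tax withheld: $4392.36 × 0.0663 = $291.21
Social Security tax: $4611.12 × 0.063 = $290.50
SDI: $4611.12 × 0.0087 = $40.12
State unemployment insurance (employee share): $4611.12 × 0.0038 = $17.52
Employee stock purchase plan: $4611.12 × 0.0467 = $215.34
Total deductions = $218.76 + $109.81 + $291.21 + $290.50 + $40.12 + $17.52 + $215.34 = $1183.26
Net pay = $4611.12 − $1183.26 = $3427.86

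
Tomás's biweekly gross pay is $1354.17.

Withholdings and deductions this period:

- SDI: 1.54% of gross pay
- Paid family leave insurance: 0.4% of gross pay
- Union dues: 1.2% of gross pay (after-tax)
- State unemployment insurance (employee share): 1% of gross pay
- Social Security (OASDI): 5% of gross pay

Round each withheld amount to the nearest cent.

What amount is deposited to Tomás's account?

$1230.40

SDI: $1354.17 × 0.0154 = $20.85
State unemployment insurance (employee share): $1354.17 × 0.01 = $13.54
Social Security (OASDI): $1354.17 × 0.05 = $67.71
Paid family leave insurance: $1354.17 × 0.004 = $5.42
Union dues: $1354.17 × 0.012 = $16.25
Total deductions = $20.85 + $13.54 + $67.71 + $5.42 + $16.25 = $123.77
Net pay = $1354.17 − $123.77 = $1230.40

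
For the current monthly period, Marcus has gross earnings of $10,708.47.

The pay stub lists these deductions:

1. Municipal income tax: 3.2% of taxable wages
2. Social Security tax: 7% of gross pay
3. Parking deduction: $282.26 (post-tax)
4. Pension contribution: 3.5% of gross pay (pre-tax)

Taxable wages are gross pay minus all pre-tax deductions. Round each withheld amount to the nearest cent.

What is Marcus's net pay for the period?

$8,971.14

Pension contribution: $10,708.47 × 0.035 = $374.80
Taxable wages = $10,708.47 − $374.80 = $10,333.67
Municipal income tax: $10,333.67 × 0.032 = $330.68
Social Security tax: $10,708.47 × 0.07 = $749.59
Parking deduction: $282.26
Total deductions = $374.80 + $330.68 + $749.59 + $282.26 = $1,737.33
Net pay = $10,708.47 − $1,737.33 = $8,971.14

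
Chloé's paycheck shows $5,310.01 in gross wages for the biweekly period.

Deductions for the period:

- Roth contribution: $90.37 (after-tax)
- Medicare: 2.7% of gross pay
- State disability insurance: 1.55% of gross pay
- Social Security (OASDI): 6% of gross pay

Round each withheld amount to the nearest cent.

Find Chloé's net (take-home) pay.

Medicare: $5,310.01 × 0.027 = $143.37
State disability insurance: $5,310.01 × 0.0155 = $82.31
Social Security (OASDI): $5,310.01 × 0.06 = $318.60
Roth contribution: $90.37
Total deductions = $143.37 + $82.31 + $318.60 + $90.37 = $634.65
Net pay = $5,310.01 − $634.65 = $4,675.36

$4,675.36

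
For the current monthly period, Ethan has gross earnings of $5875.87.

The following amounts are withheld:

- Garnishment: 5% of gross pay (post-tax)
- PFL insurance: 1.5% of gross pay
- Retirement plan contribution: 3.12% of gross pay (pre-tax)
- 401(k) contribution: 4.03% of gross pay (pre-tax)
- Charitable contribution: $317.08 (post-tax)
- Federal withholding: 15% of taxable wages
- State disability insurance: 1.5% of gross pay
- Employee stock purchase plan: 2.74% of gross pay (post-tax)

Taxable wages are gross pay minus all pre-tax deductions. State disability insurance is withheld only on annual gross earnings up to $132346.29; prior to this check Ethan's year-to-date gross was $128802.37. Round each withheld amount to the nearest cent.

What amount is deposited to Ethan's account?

$3724.21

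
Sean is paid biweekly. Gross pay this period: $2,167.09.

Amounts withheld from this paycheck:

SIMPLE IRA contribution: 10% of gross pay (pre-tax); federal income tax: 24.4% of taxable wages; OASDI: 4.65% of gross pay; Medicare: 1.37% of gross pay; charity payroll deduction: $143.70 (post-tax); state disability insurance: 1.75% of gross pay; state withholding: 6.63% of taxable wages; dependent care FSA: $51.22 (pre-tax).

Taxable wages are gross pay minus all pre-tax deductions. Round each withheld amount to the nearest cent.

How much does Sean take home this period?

$997.77

Dependent care FSA: $51.22
SIMPLE IRA contribution: $2,167.09 × 0.1 = $216.71
Pre-tax total = $51.22 + $216.71 = $267.93
Taxable wages = $2,167.09 − $267.93 = $1,899.16
Federal income tax: $1,899.16 × 0.244 = $463.40
State withholding: $1,899.16 × 0.0663 = $125.91
State disability insurance: $2,167.09 × 0.0175 = $37.92
OASDI: $2,167.09 × 0.0465 = $100.77
Medicare: $2,167.09 × 0.0137 = $29.69
Charity payroll deduction: $143.70
Total deductions = $51.22 + $216.71 + $463.40 + $125.91 + $37.92 + $100.77 + $29.69 + $143.70 = $1,169.32
Net pay = $2,167.09 − $1,169.32 = $997.77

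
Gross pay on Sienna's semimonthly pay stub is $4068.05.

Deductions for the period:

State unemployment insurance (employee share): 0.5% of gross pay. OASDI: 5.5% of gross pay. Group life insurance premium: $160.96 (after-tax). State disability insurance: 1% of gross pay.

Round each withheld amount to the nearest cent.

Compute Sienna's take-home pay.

$3622.33

State unemployment insurance (employee share): $4068.05 × 0.005 = $20.34
State disability insurance: $4068.05 × 0.01 = $40.68
OASDI: $4068.05 × 0.055 = $223.74
Group life insurance premium: $160.96
Total deductions = $20.34 + $40.68 + $223.74 + $160.96 = $445.72
Net pay = $4068.05 − $445.72 = $3622.33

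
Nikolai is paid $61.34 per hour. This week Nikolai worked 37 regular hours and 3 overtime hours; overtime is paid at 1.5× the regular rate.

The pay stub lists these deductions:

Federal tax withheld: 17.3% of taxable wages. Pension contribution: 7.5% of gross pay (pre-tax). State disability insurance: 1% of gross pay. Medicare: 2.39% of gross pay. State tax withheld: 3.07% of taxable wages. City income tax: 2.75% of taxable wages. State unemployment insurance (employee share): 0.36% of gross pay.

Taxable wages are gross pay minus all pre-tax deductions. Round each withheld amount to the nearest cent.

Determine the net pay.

$1714.83

Regular pay: 37 × $61.34 = $2269.58
Overtime pay: 3 × $61.34 × 1.5 = $276.03
Gross pay = $2269.58 + $276.03 = $2545.61
Pension contribution: $2545.61 × 0.075 = $190.92
Taxable wages = $2545.61 − $190.92 = $2354.69
City income tax: $2354.69 × 0.0275 = $64.75
State tax withheld: $2354.69 × 0.0307 = $72.29
Federal tax withheld: $2354.69 × 0.173 = $407.36
Medicare: $2545.61 × 0.0239 = $60.84
State unemployment insurance (employee share): $2545.61 × 0.0036 = $9.16
State disability insurance: $2545.61 × 0.01 = $25.46
Total deductions = $190.92 + $64.75 + $72.29 + $407.36 + $60.84 + $9.16 + $25.46 = $830.78
Net pay = $2545.61 − $830.78 = $1714.83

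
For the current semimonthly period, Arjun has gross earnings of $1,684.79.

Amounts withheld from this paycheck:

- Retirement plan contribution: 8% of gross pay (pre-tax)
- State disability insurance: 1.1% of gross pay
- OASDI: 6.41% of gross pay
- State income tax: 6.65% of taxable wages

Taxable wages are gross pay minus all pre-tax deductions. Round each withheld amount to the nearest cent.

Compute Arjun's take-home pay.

Retirement plan contribution: $1,684.79 × 0.08 = $134.78
Taxable wages = $1,684.79 − $134.78 = $1,550.01
State income tax: $1,550.01 × 0.0665 = $103.08
State disability insurance: $1,684.79 × 0.011 = $18.53
OASDI: $1,684.79 × 0.0641 = $108.00
Total deductions = $134.78 + $103.08 + $18.53 + $108.00 = $364.39
Net pay = $1,684.79 − $364.39 = $1,320.40

$1,320.40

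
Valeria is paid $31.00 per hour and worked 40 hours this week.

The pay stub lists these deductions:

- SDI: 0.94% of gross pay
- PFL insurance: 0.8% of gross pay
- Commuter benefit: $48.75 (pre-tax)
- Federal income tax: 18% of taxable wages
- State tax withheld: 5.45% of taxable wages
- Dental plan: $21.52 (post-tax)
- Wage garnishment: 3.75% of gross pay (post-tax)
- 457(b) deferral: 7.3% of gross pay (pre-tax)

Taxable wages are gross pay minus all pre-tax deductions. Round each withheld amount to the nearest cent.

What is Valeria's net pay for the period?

$753.01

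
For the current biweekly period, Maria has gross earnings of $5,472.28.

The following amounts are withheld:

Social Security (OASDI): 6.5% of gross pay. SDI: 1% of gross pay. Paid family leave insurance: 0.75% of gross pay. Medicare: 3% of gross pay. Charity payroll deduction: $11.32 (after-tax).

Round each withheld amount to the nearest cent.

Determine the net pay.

$4,845.33

SDI: $5,472.28 × 0.01 = $54.72
Medicare: $5,472.28 × 0.03 = $164.17
Social Security (OASDI): $5,472.28 × 0.065 = $355.70
Paid family leave insurance: $5,472.28 × 0.0075 = $41.04
Charity payroll deduction: $11.32
Total deductions = $54.72 + $164.17 + $355.70 + $41.04 + $11.32 = $626.95
Net pay = $5,472.28 − $626.95 = $4,845.33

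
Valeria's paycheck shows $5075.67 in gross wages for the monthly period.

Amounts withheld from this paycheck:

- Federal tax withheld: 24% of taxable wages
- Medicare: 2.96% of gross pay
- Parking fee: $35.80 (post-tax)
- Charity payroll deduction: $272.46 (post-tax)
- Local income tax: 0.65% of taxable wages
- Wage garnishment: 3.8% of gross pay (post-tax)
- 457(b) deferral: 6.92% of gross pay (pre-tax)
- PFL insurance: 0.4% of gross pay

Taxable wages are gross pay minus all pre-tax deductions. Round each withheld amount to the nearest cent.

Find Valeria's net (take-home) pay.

457(b) deferral: $5075.67 × 0.0692 = $351.24
Taxable wages = $5075.67 − $351.24 = $4724.43
Federal tax withheld: $4724.43 × 0.24 = $1133.86
Local income tax: $4724.43 × 0.0065 = $30.71
Medicare: $5075.67 × 0.0296 = $150.24
PFL insurance: $5075.67 × 0.004 = $20.30
Parking fee: $35.80
Wage garnishment: $5075.67 × 0.038 = $192.88
Charity payroll deduction: $272.46
Total deductions = $351.24 + $1133.86 + $30.71 + $150.24 + $20.30 + $35.80 + $192.88 + $272.46 = $2187.49
Net pay = $5075.67 − $2187.49 = $2888.18

$2888.18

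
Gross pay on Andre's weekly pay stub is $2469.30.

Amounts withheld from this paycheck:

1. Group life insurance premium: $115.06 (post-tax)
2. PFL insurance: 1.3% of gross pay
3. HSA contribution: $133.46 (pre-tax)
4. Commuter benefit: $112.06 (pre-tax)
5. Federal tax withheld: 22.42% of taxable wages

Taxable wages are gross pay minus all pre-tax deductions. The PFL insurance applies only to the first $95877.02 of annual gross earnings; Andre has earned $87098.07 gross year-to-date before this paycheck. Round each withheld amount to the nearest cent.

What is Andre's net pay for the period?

$1578.05

HSA contribution: $133.46
Commuter benefit: $112.06
Pre-tax total = $133.46 + $112.06 = $245.52
Taxable wages = $2469.30 − $245.52 = $2223.78
Federal tax withheld: $2223.78 × 0.2242 = $498.57
PFL insurance: cap not yet reached, full $2469.30 is subject → $2469.30 × 0.013 = $32.10
Group life insurance premium: $115.06
Total deductions = $133.46 + $112.06 + $498.57 + $32.10 + $115.06 = $891.25
Net pay = $2469.30 − $891.25 = $1578.05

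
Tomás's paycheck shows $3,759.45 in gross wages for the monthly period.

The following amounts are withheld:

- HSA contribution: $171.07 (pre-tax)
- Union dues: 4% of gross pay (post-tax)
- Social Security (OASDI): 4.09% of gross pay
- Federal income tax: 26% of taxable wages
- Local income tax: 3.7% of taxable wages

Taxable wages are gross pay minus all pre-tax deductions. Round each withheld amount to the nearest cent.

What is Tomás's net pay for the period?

HSA contribution: $171.07
Taxable wages = $3,759.45 − $171.07 = $3,588.38
Local income tax: $3,588.38 × 0.037 = $132.77
Federal income tax: $3,588.38 × 0.26 = $932.98
Social Security (OASDI): $3,759.45 × 0.0409 = $153.76
Union dues: $3,759.45 × 0.04 = $150.38
Total deductions = $171.07 + $132.77 + $932.98 + $153.76 + $150.38 = $1,540.96
Net pay = $3,759.45 − $1,540.96 = $2,218.49

$2,218.49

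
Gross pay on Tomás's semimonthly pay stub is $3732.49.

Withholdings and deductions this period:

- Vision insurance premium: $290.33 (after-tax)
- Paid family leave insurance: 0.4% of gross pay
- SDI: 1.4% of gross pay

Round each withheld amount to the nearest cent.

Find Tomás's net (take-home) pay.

$3374.98

Paid family leave insurance: $3732.49 × 0.004 = $14.93
SDI: $3732.49 × 0.014 = $52.25
Vision insurance premium: $290.33
Total deductions = $14.93 + $52.25 + $290.33 = $357.51
Net pay = $3732.49 − $357.51 = $3374.98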